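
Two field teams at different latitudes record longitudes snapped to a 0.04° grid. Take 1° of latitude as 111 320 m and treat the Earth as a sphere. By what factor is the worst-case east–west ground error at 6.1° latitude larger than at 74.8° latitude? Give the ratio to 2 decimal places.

With a 0.04° grid the true value lies within half a step, ±0.04°/2 = ±0.02°, of the stored one.
Error at 6.1° = 0.02° × 111320 × cos 6.1° ≈ 2226.4 × 0.9943 = 2213.8 m.
Error at 74.8° = 0.02° × 111320 × cos 74.8° ≈ 2226.4 × 0.2622 = 583.74 m.
The ratio reduces to cos 6.1° / cos 74.8° = 0.9943/0.2622 ≈ 3.7924.

3.79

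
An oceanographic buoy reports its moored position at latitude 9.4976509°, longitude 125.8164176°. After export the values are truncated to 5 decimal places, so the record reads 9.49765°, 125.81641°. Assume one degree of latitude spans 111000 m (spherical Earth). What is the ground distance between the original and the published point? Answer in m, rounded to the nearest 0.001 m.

Δlat = 9.4976509 − 9.49765 = +0.0000009°; Δlon = 125.8164176 − 125.81641 = +0.0000076°.
North–south shift: 0.0000009 × 111000 = 0.0999 m.
East–west at this latitude: 0.0000076° × 111000 × cos 9.49765° ≈ 0.0000076 × 109478 = 0.832036 m.
Distance: √(0.0999² + 0.832036²) ≈ 0.838012 m.

0.838 m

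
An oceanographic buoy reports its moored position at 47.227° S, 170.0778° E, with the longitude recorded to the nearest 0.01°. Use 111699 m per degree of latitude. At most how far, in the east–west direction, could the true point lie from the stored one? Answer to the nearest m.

Rounding to 2 decimal places leaves the longitude within ±0.005° of the true value.
Parallels shrink by cos φ, so at 47.227° a degree of longitude is 111699 × 0.6791 ≈ 75854.3 m.
East–west error: 0.005° × 75854.3 m/° ≈ 379.271 m.

379 m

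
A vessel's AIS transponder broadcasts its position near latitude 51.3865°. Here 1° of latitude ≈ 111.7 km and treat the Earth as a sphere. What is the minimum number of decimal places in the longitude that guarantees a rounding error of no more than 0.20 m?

At 51.3865° one degree of longitude covers 111700 × cos 51.3865° ≈ 111700 × 0.6241 ≈ 69707.9 m.
With N decimal places the half-ulp bound is 0.5·10⁻ᴺ°, or 0.5·10⁻ᴺ × 69707.9 m on the ground.
Setting 34854 × 10⁻ᴺ ≤ 0.20 gives 10ᴺ ≥ 1.743e+05, i.e. N ≥ 5.24.
So 6 decimal places suffice (0.0349 m); 5 would allow up to 0.349 m.

6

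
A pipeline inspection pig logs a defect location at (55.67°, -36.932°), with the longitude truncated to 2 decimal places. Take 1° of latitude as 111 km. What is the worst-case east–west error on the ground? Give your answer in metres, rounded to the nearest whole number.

626 metres

Truncating at 2 decimal places can drop up to a full unit in the last place, so the longitude may be off by as much as 0.01°.
Parallels shrink by cos φ, so at 55.67° a degree of longitude is 111000 × 0.5640 ≈ 62599.4 m.
Maximum E–W displacement: 0.01 × 62599.4 = 625.994 m.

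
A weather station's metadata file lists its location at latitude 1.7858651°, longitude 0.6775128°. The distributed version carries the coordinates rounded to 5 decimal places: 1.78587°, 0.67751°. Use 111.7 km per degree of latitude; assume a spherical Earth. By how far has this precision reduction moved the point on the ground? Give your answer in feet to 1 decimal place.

The latitude changed by -0.0000049° and the longitude by +0.0000028°.
N–S: -0.0000049° × 111700 m/° = -0.54733 m.
East–west at this latitude: 0.0000028° × 111700 × cos 1.78587° ≈ 0.0000028 × 111646 = 0.312608 m.
Combined displacement = (0.54733² + 0.312608²)^½ ≈ 0.630313 m.
Converting: 0.630313 m × 3.2808 ft/m ≈ 2.068 ft.

2.1 feet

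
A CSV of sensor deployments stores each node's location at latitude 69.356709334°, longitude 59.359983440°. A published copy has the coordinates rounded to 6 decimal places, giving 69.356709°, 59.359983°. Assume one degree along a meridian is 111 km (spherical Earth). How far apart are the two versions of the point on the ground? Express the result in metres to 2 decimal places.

Δlat = 69.356709334 − 69.356709 = +0.000000334°; Δlon = 59.359983440 − 59.359983 = +0.000000440°.
North–south shift: 0.000000334 × 111000 = 0.037074 m.
East–west at this latitude: 0.000000440° × 111000 × cos 69.3567° ≈ 0.000000440 × 39132.9 = 0.0172185 m.
Combined displacement = (0.037074² + 0.0172185²)^½ ≈ 0.0408773 m.

0.04 metres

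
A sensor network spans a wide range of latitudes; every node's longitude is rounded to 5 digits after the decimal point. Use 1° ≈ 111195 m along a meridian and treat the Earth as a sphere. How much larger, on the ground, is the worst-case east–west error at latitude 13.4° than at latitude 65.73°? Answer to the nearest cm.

Rounding to 5 decimal places leaves the longitude within ±5e-06° of the true value.
Error at 13.4° = 5e-06° × 111195 × cos 13.4° ≈ 0.55597 × 0.9728 = 0.54084 m.
At 65.73°: 5e-06° × 111195 × cos 65.73° = 5e-06 × 111195 × 0.4110 ≈ 0.22853 m.
Difference: 0.54084 − 0.22853 = 0.31231 m.
That is 0.312313 m = 31.231 cm.

31 cm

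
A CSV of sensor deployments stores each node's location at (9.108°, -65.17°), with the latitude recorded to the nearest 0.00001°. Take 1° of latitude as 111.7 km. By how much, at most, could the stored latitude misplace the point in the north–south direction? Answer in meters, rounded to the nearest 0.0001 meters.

0.5585 meters

Rounding to 5 decimal places leaves the latitude within ±5e-06° of the true value.
So the N–S error is at most 5e-06 × 111700 = 0.5585 m.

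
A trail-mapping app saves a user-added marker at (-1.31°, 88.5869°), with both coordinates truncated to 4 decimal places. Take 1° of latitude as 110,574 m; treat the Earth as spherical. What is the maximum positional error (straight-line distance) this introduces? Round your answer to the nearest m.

16 m

Truncating at 4 decimal places can drop up to a full unit in the last place, so each coordinate may be off by as much as 0.0001°.
North–south component: 0.0001° × 110574 = 11.0574 m.
Longitude error → 0.0001 × 110574 × cos 1.31° = 0.0001 × 110574 × 0.9997 ≈ 11.0545 m.
Combining orthogonally: (11.0574² + 11.0545²)^½ ≈ 15.6355 m.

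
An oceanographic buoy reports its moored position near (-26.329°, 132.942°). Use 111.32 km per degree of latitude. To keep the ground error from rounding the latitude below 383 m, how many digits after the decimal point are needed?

3

One degree of latitude covers 111320 m.
N decimal places → at most half a unit in the last place, 0.5 × 10⁻ᴺ° = 111320/2 × 10⁻ᴺ m.
Setting 55660 × 10⁻ᴺ ≤ 383 gives 10ᴺ ≥ 145.3, i.e. N ≥ 2.16.
N = 2 would give 557 m (too coarse); N = 3 gives 55.7 m ≤ 383 m.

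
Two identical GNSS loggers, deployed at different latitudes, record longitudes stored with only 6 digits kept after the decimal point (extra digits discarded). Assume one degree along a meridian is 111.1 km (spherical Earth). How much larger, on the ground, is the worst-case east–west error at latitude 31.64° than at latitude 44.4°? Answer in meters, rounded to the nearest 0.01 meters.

0.02 meters

Truncating at 6 decimal places can drop up to a full unit in the last place, so the longitude may be off by as much as 1e-06°.
Error at 31.64° = 1e-06° × 111100 × cos 31.64° ≈ 0.1111 × 0.8514 = 0.094586 m.
Error at 44.4° = 1e-06° × 111100 × cos 44.4° ≈ 0.1111 × 0.7145 = 0.079378 m.
So the lower-latitude error exceeds the higher by 0.094586 − 0.079378 = 0.015208 m.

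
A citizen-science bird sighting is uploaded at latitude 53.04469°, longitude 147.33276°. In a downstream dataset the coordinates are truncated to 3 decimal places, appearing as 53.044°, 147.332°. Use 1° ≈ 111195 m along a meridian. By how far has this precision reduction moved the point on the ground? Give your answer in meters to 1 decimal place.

92.0 meters

Δlat = 53.04469 − 53.044 = +0.00069°; Δlon = 147.33276 − 147.332 = +0.00076°.
North–south shift: 0.00069 × 111195 = 76.7246 m.
E–W at 53.044°: 0.00076° × 111195 × cos 53.044° = 0.00076 × 111195 × 0.6012 ≈ 50.8065 m.
Distance: √(76.7246² + 50.8065²) ≈ 92.0215 m.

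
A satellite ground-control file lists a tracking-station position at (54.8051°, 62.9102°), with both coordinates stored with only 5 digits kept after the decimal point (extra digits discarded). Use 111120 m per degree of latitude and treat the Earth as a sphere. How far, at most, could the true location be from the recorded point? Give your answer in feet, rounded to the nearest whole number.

Truncating at 5 decimal places can drop up to a full unit in the last place, so each coordinate may be off by as much as 1e-05°.
N–S: 1e-05° × 111120 m/° = 1.1112 m.
Longitude error → 1e-05 × 111120 × cos 54.8051° = 1e-05 × 111120 × 0.5764 ≈ 0.640451 m.
The two errors are perpendicular, so the maximum displacement is √(1.1112² + 0.640451²) ≈ 1.28255 m.
In feet: 1.28255 m ÷ 0.3048 ≈ 4.2079 ft.

4 feet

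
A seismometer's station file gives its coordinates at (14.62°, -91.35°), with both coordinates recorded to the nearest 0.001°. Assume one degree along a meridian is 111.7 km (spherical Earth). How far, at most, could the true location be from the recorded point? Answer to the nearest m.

Rounding to 3 decimal places leaves each coordinate within ±0.0005° of the true value.
Latitude error → 0.0005 × 111700 = 55.85 m along the meridian.
E–W at 14.62°: 0.0005° × 111700 × cos 14.62° = 0.0005 × 111700 × 0.9676 ≈ 54.0416 m.
Combining orthogonally: (55.85² + 54.0416²)^½ ≈ 77.7156 m.

78 m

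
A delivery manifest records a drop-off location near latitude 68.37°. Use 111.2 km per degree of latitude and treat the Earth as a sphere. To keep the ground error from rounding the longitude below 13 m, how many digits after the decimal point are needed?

At 68.37° one degree of longitude covers 111200 × cos 68.37° ≈ 111200 × 0.3686 ≈ 40989.6 m.
N decimal places → at most half a unit in the last place, 0.5 × 10⁻ᴺ° = 40989.6/2 × 10⁻ᴺ m.
Need 0.5 × 40989.6 × 10⁻ᴺ ≤ 13 → 10⁻ᴺ ≤ 6.343e-04, so N ≥ 3.20.
N = 3 would give 20.5 m (too coarse); N = 4 gives 2.05 m ≤ 13 m.

4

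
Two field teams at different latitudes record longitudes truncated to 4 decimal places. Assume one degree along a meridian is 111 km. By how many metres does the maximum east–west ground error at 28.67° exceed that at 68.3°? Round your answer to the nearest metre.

Truncating at 4 decimal places can drop up to a full unit in the last place, so the longitude may be off by as much as 0.0001°.
At 28.67°: 0.0001° × 111000 × cos 28.67° = 0.0001 × 111000 × 0.8774 ≈ 9.7391 m.
Error at 68.3° = 0.0001° × 111000 × cos 68.3° ≈ 11.1 × 0.3697 = 4.1042 m.
So the lower-latitude error exceeds the higher by 9.7391 − 4.1042 = 5.6349 m.

6 metres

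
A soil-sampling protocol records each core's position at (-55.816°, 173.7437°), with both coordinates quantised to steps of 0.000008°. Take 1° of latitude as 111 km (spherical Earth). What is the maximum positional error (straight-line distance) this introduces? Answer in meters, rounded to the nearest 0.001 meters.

0.509 meters

With a 0.000008° grid the true value lies within half a step, ±0.000008°/2 = ±4e-06°, of the stored one.
North–south component: 4e-06° × 111000 = 0.444 m.
Longitude error → 4e-06 × 111000 × cos 55.816° = 4e-06 × 111000 × 0.5619 ≈ 0.249462 m.
Combining orthogonally: (0.444² + 0.249462²)^½ ≈ 0.509281 m.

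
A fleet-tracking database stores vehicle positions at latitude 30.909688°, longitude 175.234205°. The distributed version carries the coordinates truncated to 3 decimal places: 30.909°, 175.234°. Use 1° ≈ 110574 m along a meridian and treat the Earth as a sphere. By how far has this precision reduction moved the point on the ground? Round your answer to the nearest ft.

Δlat = 30.909688 − 30.909 = +0.000688°; Δlon = 175.234205 − 175.234 = +0.000205°.
N–S: 0.000688° × 110574 m/° = 76.0749 m.
East–west at this latitude: 0.000205° × 110574 × cos 30.909° ≈ 0.000205 × 94870.7 = 19.4485 m.
Hypotenuse of the two orthogonal shifts: √(76.0749² + 19.4485²) = 78.5216 m.
In feet: 78.5216 m ÷ 0.3048 ≈ 257.62 ft.

258 ft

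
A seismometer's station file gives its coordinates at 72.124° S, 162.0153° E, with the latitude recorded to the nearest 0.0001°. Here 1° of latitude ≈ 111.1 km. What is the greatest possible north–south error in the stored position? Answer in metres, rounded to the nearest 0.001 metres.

5.555 metres

Rounding to 4 decimal places leaves the latitude within ±5e-05° of the true value.
Along the meridian that is 5e-05° × 111100 m/° = 5.555 m.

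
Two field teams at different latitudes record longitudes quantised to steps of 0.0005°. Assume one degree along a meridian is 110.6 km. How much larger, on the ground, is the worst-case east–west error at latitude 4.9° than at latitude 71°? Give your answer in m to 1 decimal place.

With a 0.0005° grid the true value lies within half a step, ±0.0005°/2 = ±0.00025°, of the stored one.
At 4.9°: 0.00025° × 110600 × cos 4.9° = 0.00025 × 110600 × 0.9963 ≈ 27.549 m.
Error at 71° = 0.00025° × 110600 × cos 71° ≈ 27.65 × 0.3256 = 9.002 m.
Difference: 27.549 − 9.002 = 18.547 m.

18.5 m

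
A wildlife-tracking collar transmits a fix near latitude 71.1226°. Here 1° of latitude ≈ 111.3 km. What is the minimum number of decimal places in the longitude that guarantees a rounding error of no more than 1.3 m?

5 decimal places

At 71.1226° one degree of longitude covers 111300 × cos 71.1226° ≈ 111300 × 0.3235 ≈ 36010.5 m.
With N decimal places the half-ulp bound is 0.5·10⁻ᴺ°, or 0.5·10⁻ᴺ × 36010.5 m on the ground.
Setting 18005.2 × 10⁻ᴺ ≤ 1.3 gives 10ᴺ ≥ 1.385e+04, i.e. N ≥ 4.14.
So 5 decimal places suffice (0.18 m); 4 would allow up to 1.8 m.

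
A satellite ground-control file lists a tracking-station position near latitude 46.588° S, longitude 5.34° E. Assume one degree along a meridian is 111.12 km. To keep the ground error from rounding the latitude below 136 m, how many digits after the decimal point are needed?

3

One degree of latitude covers 111120 m.
Rounding to N decimal places gives at most 0.5 × 10⁻ᴺ degrees of error, i.e. 0.5 × 10⁻ᴺ × 111120 m.
Setting 55560 × 10⁻ᴺ ≤ 136 gives 10ᴺ ≥ 408.5, i.e. N ≥ 2.61.
At 2 places the error can reach 556 m, but 3 places keeps it to 55.6 m.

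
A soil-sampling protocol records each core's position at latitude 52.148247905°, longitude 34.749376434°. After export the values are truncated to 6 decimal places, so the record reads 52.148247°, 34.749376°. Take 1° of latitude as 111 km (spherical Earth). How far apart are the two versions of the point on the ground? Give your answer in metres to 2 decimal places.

0.10 metres

Δlat = 52.148247905 − 52.148247 = +0.000000905°; Δlon = 34.749376434 − 34.749376 = +0.000000434°.
N–S: 0.000000905° × 111000 m/° = 0.100455 m.
East–west at this latitude: 0.000000434° × 111000 × cos 52.1482° ≈ 0.000000434 × 68111.9 = 0.0295606 m.
Combined displacement = (0.100455² + 0.0295606²)^½ ≈ 0.104714 m.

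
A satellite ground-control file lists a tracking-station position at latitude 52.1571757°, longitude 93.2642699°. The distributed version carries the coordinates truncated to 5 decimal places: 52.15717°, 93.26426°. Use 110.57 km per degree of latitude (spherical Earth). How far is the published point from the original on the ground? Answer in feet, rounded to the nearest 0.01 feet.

3.02 feet

The latitude changed by +0.0000057° and the longitude by +0.0000099°.
North–south shift: 0.0000057 × 110570 = 0.630249 m.
E–W at 52.1572°: 0.0000099° × 110570 × cos 52.1572° = 0.0000099 × 110570 × 0.6135 ≈ 0.671561 m.
Hypotenuse of the two orthogonal shifts: √(0.630249² + 0.671561²) = 0.920982 m.
Converting: 0.920982 m × 3.2808 ft/m ≈ 3.0216 ft.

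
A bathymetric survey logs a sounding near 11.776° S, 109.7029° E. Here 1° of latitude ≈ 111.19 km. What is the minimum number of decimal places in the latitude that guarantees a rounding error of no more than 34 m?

4 decimal places

One degree of latitude covers 111190 m.
N decimal places → at most half a unit in the last place, 0.5 × 10⁻ᴺ° = 111190/2 × 10⁻ᴺ m.
Setting 55595 × 10⁻ᴺ ≤ 34 gives 10ᴺ ≥ 1635, i.e. N ≥ 3.21.
At 3 places the error can reach 55.6 m, but 4 places keeps it to 5.56 m.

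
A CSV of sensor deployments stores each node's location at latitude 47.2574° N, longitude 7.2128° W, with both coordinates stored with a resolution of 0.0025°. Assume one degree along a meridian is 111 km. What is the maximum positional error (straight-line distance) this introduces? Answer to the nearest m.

168 m

With a 0.0025° grid the true value lies within half a step, ±0.0025°/2 = ±0.00125°, of the stored one.
North–south component: 0.00125° × 111000 = 138.75 m.
East–west component at 47.2574°: 0.00125° × 111000 × cos 47.2574° ≈ 0.00125 × 75336.4 ≈ 94.1704 m.
Worst case both components are at the extreme and orthogonal: √(138.75² + 94.1704²) ≈ 167.689 m.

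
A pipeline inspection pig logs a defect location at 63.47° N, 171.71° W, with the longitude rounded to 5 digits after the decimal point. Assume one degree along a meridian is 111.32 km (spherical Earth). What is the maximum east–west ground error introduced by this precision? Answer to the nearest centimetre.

Rounding to 5 decimal places leaves the longitude within ±5e-06° of the true value.
Parallels shrink by cos φ, so at 63.47° a degree of longitude is 111320 × 0.4467 ≈ 49722.9 m.
So at most 5e-06° × 49722.9 ≈ 0.248614 m east–west.
That is 0.248614 m = 24.861 cm.

25 centimetres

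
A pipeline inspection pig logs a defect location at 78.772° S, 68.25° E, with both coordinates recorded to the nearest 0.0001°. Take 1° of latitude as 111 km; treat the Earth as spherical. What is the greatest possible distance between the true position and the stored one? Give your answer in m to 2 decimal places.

Rounding to 4 decimal places leaves each coordinate within ±5e-05° of the true value.
Latitude error → 5e-05 × 111000 = 5.55 m along the meridian.
East–west component at 78.772°: 5e-05° × 111000 × cos 78.772° ≈ 5e-05 × 21613.2 ≈ 1.08066 m.
Combining orthogonally: (5.55² + 1.08066²)^½ ≈ 5.65423 m.

5.65 m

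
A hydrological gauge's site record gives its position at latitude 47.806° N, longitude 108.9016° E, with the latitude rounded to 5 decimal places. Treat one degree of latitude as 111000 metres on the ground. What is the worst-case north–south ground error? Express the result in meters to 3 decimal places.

Rounding to 5 decimal places leaves the latitude within ±5e-06° of the true value.
So the N–S error is at most 5e-06 × 111000 = 0.555 m.

0.555 meters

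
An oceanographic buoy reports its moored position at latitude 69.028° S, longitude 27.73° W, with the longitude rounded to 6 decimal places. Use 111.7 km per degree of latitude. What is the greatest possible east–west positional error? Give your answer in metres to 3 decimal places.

Rounding to 6 decimal places leaves the longitude within ±5e-07° of the true value.
At latitude 69.028° a degree of longitude spans 111700 m × cos 69.028° = 111700 × 0.3579 ≈ 39978.7 m.
So at most 5e-07° × 39978.7 ≈ 0.0199894 m east–west.

0.020 metres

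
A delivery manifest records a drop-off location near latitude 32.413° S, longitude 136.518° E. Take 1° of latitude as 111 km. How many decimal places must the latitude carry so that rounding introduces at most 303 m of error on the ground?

One degree of latitude covers 111000 m.
N decimal places → at most half a unit in the last place, 0.5 × 10⁻ᴺ° = 111000/2 × 10⁻ᴺ m.
Need 0.5 × 111000 × 10⁻ᴺ ≤ 303 → 10⁻ᴺ ≤ 5.459e-03, so N ≥ 2.26.
N = 2 would give 555 m (too coarse); N = 3 gives 55.5 m ≤ 303 m.

3 decimal places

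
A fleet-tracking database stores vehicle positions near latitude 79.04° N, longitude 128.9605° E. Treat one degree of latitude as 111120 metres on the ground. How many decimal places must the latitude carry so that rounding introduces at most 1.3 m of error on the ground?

One degree of latitude covers 111120 m.
Rounding to N decimal places gives at most 0.5 × 10⁻ᴺ degrees of error, i.e. 0.5 × 10⁻ᴺ × 111120 m.
Setting 55560 × 10⁻ᴺ ≤ 1.3 gives 10ᴺ ≥ 4.274e+04, i.e. N ≥ 4.63.
N = 4 would give 5.56 m (too coarse); N = 5 gives 0.556 m ≤ 1.3 m.

5 decimal places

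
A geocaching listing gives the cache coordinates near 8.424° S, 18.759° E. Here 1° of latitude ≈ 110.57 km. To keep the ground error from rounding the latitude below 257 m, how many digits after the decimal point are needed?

One degree of latitude covers 110570 m.
N decimal places → at most half a unit in the last place, 0.5 × 10⁻ᴺ° = 110570/2 × 10⁻ᴺ m.
Setting 55285 × 10⁻ᴺ ≤ 257 gives 10ᴺ ≥ 215.1, i.e. N ≥ 2.33.
At 2 places the error can reach 553 m, but 3 places keeps it to 55.3 m.

3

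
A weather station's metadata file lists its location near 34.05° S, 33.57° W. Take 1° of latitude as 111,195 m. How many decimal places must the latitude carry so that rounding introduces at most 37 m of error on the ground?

One degree of latitude covers 111195 m.
With N decimal places the half-ulp bound is 0.5·10⁻ᴺ°, or 0.5·10⁻ᴺ × 111195 m on the ground.
Setting 55597.5 × 10⁻ᴺ ≤ 37 gives 10ᴺ ≥ 1503, i.e. N ≥ 3.18.
At 3 places the error can reach 55.6 m, but 4 places keeps it to 5.56 m.

4 decimal places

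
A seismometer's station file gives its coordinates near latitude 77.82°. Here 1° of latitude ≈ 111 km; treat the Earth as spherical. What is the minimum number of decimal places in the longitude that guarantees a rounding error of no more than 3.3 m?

4

At 77.82° one degree of longitude covers 111000 × cos 77.82° ≈ 111000 × 0.2110 ≈ 23419.2 m.
Rounding to N decimal places gives at most 0.5 × 10⁻ᴺ degrees of error, i.e. 0.5 × 10⁻ᴺ × 23419.2 m.
Setting 11709.6 × 10⁻ᴺ ≤ 3.3 gives 10ᴺ ≥ 3548, i.e. N ≥ 3.55.
At 3 places the error can reach 11.7 m, but 4 places keeps it to 1.17 m.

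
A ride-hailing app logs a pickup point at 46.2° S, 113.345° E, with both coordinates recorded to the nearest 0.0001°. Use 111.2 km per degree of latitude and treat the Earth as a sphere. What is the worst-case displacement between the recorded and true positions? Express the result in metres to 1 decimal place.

Rounding to 4 decimal places leaves each coordinate within ±5e-05° of the true value.
Latitude error → 5e-05 × 111200 = 5.56 m along the meridian.
E–W at 46.2°: 5e-05° × 111200 × cos 46.2° = 5e-05 × 111200 × 0.6921 ≈ 3.84832 m.
Combining orthogonally: (5.56² + 3.84832²)^½ ≈ 6.76189 m.

6.8 metres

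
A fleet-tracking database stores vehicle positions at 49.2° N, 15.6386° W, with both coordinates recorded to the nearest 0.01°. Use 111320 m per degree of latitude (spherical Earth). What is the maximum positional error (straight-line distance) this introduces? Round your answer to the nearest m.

665 m

Rounding to 2 decimal places leaves each coordinate within ±0.005° of the true value.
North–south component: 0.005° × 111320 = 556.6 m.
E–W at 49.2°: 0.005° × 111320 × cos 49.2° = 0.005 × 111320 × 0.6534 ≈ 363.694 m.
Worst case both components are at the extreme and orthogonal: √(556.6² + 363.694²) ≈ 664.889 m.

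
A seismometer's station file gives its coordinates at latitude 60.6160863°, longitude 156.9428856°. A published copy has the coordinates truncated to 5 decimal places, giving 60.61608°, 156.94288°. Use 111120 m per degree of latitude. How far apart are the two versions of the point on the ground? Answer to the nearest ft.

The latitude changed by +0.0000063° and the longitude by +0.0000056°.
N–S: 0.0000063° × 111120 m/° = 0.700056 m.
E–W at 60.6161°: 0.0000056° × 111120 × cos 60.6161° = 0.0000056 × 111120 × 0.4907 ≈ 0.305324 m.
Hypotenuse of the two orthogonal shifts: √(0.700056² + 0.305324²) = 0.763741 m.
Converting: 0.763741 m × 3.2808 ft/m ≈ 2.5057 ft.

3 ft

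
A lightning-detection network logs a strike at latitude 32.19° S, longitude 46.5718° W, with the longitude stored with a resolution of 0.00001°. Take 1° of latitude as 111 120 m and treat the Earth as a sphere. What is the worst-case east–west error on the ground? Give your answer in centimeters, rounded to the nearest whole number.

With a 0.00001° grid the true value lies within half a step, ±0.00001°/2 = ±5e-06°, of the stored one.
Parallels shrink by cos φ, so at 32.19° a degree of longitude is 111120 × 0.8463 ≈ 94039.3 m.
So at most 5e-06° × 94039.3 ≈ 0.470197 m east–west.
That is 0.470197 m = 47.02 cm.

47 centimeters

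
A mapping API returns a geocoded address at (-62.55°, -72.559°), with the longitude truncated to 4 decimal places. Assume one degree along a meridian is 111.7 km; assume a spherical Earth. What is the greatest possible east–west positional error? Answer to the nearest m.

Truncating at 4 decimal places can drop up to a full unit in the last place, so the longitude may be off by as much as 0.0001°.
At latitude 62.55° a degree of longitude spans 111700 m × cos 62.55° = 111700 × 0.4610 ≈ 51490.8 m.
So at most 0.0001° × 51490.8 ≈ 5.14908 m east–west.

5 m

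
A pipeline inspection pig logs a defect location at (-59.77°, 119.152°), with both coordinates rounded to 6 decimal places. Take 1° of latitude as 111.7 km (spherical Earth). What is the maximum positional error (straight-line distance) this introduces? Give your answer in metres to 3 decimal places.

0.063 metres

Rounding to 6 decimal places leaves each coordinate within ±5e-07° of the true value.
N–S: 5e-07° × 111700 m/° = 0.05585 m.
Longitude error → 5e-07 × 111700 × cos 59.77° = 5e-07 × 111700 × 0.5035 ≈ 0.0281189 m.
The two errors are perpendicular, so the maximum displacement is √(0.05585² + 0.0281189²) ≈ 0.0625292 m.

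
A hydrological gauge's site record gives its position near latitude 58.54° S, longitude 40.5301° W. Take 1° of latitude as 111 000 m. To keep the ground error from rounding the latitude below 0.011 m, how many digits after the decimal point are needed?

7

One degree of latitude covers 111000 m.
N decimal places → at most half a unit in the last place, 0.5 × 10⁻ᴺ° = 111000/2 × 10⁻ᴺ m.
Need 0.5 × 111000 × 10⁻ᴺ ≤ 0.011 → 10⁻ᴺ ≤ 1.982e-07, so N ≥ 6.70.
N = 6 would give 0.0555 m (too coarse); N = 7 gives 0.00555 m ≤ 0.011 m.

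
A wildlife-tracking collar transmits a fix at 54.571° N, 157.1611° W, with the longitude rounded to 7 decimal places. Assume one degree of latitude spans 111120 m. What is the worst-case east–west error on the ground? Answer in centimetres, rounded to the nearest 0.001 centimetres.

Rounding to 7 decimal places leaves the longitude within ±5e-08° of the true value.
One degree of longitude at 54.571° is 111120 × cos 54.571° ≈ 111120 × 0.5797 = 64415.6 m.
East–west error: 5e-08° × 64415.6 m/° ≈ 0.00322078 m.
That is 0.00322078 m = 0.32208 cm.

0.322 centimetres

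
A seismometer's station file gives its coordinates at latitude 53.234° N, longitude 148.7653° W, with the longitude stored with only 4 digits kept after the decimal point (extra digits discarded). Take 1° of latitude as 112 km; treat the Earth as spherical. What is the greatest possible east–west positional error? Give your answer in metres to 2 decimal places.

6.70 metres

Truncating at 4 decimal places can drop up to a full unit in the last place, so the longitude may be off by as much as 0.0001°.
One degree of longitude at 53.234° is 112000 × cos 53.234° ≈ 112000 × 0.5985 = 67037.4 m.
So at most 0.0001° × 67037.4 ≈ 6.70374 m east–west.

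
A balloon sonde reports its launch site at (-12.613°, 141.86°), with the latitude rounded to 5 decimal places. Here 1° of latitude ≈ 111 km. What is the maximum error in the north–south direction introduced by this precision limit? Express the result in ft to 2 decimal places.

1.82 ft

Rounding to 5 decimal places leaves the latitude within ±5e-06° of the true value.
So the N–S error is at most 5e-06 × 111000 = 0.555 m.
In feet: 0.555 m ÷ 0.3048 ≈ 1.8209 ft.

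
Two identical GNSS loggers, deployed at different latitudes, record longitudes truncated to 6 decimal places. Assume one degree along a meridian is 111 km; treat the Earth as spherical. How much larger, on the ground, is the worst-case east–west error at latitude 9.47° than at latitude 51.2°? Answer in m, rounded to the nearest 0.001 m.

0.040 m

Truncating at 6 decimal places can drop up to a full unit in the last place, so the longitude may be off by as much as 1e-06°.
Error at 9.47° = 1e-06° × 111000 × cos 9.47° ≈ 0.111 × 0.9864 = 0.10949 m.
Error at 51.2° = 1e-06° × 111000 × cos 51.2° ≈ 0.111 × 0.6266 = 0.069553 m.
Difference: 0.10949 − 0.069553 = 0.039934 m.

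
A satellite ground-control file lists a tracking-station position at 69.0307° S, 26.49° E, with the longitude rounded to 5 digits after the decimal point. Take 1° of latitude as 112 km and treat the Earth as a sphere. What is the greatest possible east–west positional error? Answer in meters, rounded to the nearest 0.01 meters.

Rounding to 5 decimal places leaves the longitude within ±5e-06° of the true value.
Parallels shrink by cos φ, so at 69.0307° a degree of longitude is 112000 × 0.3579 ≈ 40081.2 m.
So at most 5e-06° × 40081.2 ≈ 0.200406 m east–west.

0.20 meters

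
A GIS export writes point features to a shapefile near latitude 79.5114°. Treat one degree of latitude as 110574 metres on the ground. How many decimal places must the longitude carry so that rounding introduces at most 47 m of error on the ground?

3

At 79.5114° one degree of longitude covers 110574 × cos 79.5114° ≈ 110574 × 0.1820 ≈ 20128.9 m.
Rounding to N decimal places gives at most 0.5 × 10⁻ᴺ degrees of error, i.e. 0.5 × 10⁻ᴺ × 20128.9 m.
Setting 10064.4 × 10⁻ᴺ ≤ 47 gives 10ᴺ ≥ 214.1, i.e. N ≥ 2.33.
N = 2 would give 101 m (too coarse); N = 3 gives 10.1 m ≤ 47 m.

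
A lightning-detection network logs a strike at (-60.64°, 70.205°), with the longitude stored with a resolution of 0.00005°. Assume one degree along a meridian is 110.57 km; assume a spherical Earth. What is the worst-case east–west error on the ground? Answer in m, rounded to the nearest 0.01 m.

1.36 m

With a 0.00005° grid the true value lies within half a step, ±0.00005°/2 = ±2.5e-05°, of the stored one.
Parallels shrink by cos φ, so at 60.64° a degree of longitude is 110570 × 0.4903 ≈ 54212 m.
So at most 2.5e-05° × 54212 ≈ 1.3553 m east–west.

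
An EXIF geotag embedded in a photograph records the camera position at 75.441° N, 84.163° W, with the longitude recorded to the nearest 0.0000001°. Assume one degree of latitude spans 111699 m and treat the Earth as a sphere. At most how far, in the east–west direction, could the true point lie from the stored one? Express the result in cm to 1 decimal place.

0.1 cm

Rounding to 7 decimal places leaves the longitude within ±5e-08° of the true value.
At latitude 75.441° a degree of longitude spans 111699 m × cos 75.441° = 111699 × 0.2514 ≈ 28078.5 m.
East–west error: 5e-08° × 28078.5 m/° ≈ 0.00140393 m.
That is 0.00140393 m = 0.14039 cm.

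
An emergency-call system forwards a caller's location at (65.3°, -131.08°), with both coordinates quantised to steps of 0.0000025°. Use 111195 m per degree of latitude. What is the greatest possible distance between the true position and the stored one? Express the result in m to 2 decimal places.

With a 0.0000025° grid the true value lies within half a step, ±0.0000025°/2 = ±1.25e-06°, of the stored one.
N–S: 1.25e-06° × 111195 m/° = 0.138994 m.
East–west component at 65.3°: 1.25e-06° × 111195 × cos 65.3° ≈ 1.25e-06 × 46464.7 ≈ 0.0580809 m.
The two errors are perpendicular, so the maximum displacement is √(0.138994² + 0.0580809²) ≈ 0.150641 m.

0.15 m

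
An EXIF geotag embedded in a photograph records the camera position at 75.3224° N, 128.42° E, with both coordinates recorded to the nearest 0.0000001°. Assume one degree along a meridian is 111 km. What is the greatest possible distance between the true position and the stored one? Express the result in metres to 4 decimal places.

Rounding to 7 decimal places leaves each coordinate within ±5e-08° of the true value.
Latitude error → 5e-08 × 111000 = 0.00555 m along the meridian.
E–W at 75.3224°: 5e-08° × 111000 × cos 75.3224° = 5e-08 × 111000 × 0.2534 ≈ 0.00140626 m.
The two errors are perpendicular, so the maximum displacement is √(0.00555² + 0.00140626²) ≈ 0.00572539 m.

0.0057 metres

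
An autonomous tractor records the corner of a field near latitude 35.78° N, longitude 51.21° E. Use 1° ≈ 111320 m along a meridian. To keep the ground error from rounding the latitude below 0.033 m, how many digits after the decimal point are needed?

One degree of latitude covers 111320 m.
N decimal places → at most half a unit in the last place, 0.5 × 10⁻ᴺ° = 111320/2 × 10⁻ᴺ m.
Setting 55660 × 10⁻ᴺ ≤ 0.033 gives 10ᴺ ≥ 1.687e+06, i.e. N ≥ 6.23.
So 7 decimal places suffice (0.00557 m); 6 would allow up to 0.0557 m.

7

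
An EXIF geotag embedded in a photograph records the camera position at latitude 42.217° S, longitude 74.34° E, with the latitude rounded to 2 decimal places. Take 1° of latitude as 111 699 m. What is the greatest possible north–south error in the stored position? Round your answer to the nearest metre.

Rounding to 2 decimal places leaves the latitude within ±0.005° of the true value.
Along the meridian that is 0.005° × 111699 m/° = 558.495 m.

558 metres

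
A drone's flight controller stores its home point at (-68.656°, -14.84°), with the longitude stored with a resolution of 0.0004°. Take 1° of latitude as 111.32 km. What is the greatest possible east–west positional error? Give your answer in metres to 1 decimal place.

With a 0.0004° grid the true value lies within half a step, ±0.0004°/2 = ±0.0002°, of the stored one.
Parallels shrink by cos φ, so at 68.656° a degree of longitude is 111320 × 0.3640 ≈ 40516.8 m.
So at most 0.0002° × 40516.8 ≈ 8.10335 m east–west.

8.1 metres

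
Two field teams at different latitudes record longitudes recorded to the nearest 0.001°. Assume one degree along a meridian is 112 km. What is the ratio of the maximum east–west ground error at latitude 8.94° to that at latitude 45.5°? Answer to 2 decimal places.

Rounding to 3 decimal places leaves the longitude within ±0.0005° of the true value.
Error at 8.94° = 0.0005° × 112000 × cos 8.94° ≈ 56 × 0.9879 = 55.32 m.
At 45.5°: 0.0005° × 112000 × cos 45.5° = 0.0005 × 112000 × 0.7009 ≈ 39.251 m.
Ratio: 55.32 / 39.251 = cos 8.94° / cos 45.5° ≈ 1.4094.

1.41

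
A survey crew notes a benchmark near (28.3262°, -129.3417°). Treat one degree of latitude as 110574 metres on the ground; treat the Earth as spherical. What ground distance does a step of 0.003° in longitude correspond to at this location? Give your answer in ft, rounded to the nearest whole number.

One degree of longitude here spans 110574 × cos 28.3262° = 110574 × 0.8803 ≈ 97333.9 m; 0.003° of that is 292.002 m.
Converting: 292.002 m × 3.2808 ft/m ≈ 958.01 ft.

958 ft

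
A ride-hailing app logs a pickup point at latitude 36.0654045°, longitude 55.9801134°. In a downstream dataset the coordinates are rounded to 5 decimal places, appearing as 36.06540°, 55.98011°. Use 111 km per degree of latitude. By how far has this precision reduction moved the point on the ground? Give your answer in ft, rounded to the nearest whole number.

2 ft

Δlat = 36.0654045 − 36.06540 = +0.0000045°; Δlon = 55.9801134 − 55.98011 = +0.0000034°.
N–S: 0.0000045° × 111000 m/° = 0.4995 m.
East–west at this latitude: 0.0000034° × 111000 × cos 36.0654° ≈ 0.0000034 × 89726.4 = 0.30507 m.
Distance: √(0.4995² + 0.30507²) ≈ 0.585293 m.
Converting: 0.585293 m × 3.2808 ft/m ≈ 1.9203 ft.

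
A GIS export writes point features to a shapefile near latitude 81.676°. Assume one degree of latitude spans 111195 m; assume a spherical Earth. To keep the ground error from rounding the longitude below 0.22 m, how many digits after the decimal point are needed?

At 81.676° one degree of longitude covers 111195 × cos 81.676° ≈ 111195 × 0.1448 ≈ 16097.8 m.
Rounding to N decimal places gives at most 0.5 × 10⁻ᴺ degrees of error, i.e. 0.5 × 10⁻ᴺ × 16097.8 m.
Setting 8048.89 × 10⁻ᴺ ≤ 0.22 gives 10ᴺ ≥ 3.659e+04, i.e. N ≥ 4.56.
So 5 decimal places suffice (0.0805 m); 4 would allow up to 0.805 m.

5 decimal places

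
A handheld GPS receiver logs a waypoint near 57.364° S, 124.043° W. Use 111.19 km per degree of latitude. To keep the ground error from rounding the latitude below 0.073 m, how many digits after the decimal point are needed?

6

One degree of latitude covers 111190 m.
N decimal places → at most half a unit in the last place, 0.5 × 10⁻ᴺ° = 111190/2 × 10⁻ᴺ m.
Setting 55595 × 10⁻ᴺ ≤ 0.073 gives 10ᴺ ≥ 7.616e+05, i.e. N ≥ 5.88.
N = 5 would give 0.556 m (too coarse); N = 6 gives 0.0556 m ≤ 0.073 m.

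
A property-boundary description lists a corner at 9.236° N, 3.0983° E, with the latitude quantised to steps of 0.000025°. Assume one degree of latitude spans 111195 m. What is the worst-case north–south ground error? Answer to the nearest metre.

With a 0.000025° grid the true value lies within half a step, ±0.000025°/2 = ±1.25e-05°, of the stored one.
So the N–S error is at most 1.25e-05 × 111195 = 1.38994 m.

1 metres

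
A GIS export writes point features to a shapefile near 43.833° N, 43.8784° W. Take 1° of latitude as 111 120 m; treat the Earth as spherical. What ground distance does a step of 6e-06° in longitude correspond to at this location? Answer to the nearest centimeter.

6e-06° of longitude at 43.833° is 6e-06 × 111120 × cos 43.833° ≈ 6e-06 × 80157.7 = 0.480946 m.
That is 0.480946 m = 48.095 cm.

48 centimeters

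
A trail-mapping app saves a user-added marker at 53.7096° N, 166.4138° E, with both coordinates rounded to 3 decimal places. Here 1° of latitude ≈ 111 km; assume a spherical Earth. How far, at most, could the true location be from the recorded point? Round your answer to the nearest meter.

Rounding to 3 decimal places leaves each coordinate within ±0.0005° of the true value.
Latitude error → 0.0005 × 111000 = 55.5 m along the meridian.
Longitude error → 0.0005 × 111000 × cos 53.7096° = 0.0005 × 111000 × 0.5919 ≈ 32.8492 m.
The two errors are perpendicular, so the maximum displacement is √(55.5² + 32.8492²) ≈ 64.4928 m.

64 meters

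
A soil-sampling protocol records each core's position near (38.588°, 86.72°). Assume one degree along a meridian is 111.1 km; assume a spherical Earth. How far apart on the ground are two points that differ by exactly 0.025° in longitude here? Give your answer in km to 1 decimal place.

2.2 km

At 38.588° a degree of longitude is 111100 × cos 38.588° ≈ 86841.4 m, so 0.025° corresponds to 2171.04 m.
That is 2171.04 m = 2.171 km.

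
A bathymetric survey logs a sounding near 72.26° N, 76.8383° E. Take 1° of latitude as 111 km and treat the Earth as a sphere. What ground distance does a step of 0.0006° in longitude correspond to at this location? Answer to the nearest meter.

20 meters

One degree of longitude here spans 111000 × cos 72.26° = 111000 × 0.3047 ≈ 33821.5 m; 0.0006° of that is 20.2929 m.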